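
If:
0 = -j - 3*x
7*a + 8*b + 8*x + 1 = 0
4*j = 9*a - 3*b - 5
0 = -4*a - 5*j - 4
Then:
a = 1/25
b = -164/375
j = -104/125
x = 104/375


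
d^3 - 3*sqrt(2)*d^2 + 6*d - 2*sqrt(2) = (d - sqrt(2))^3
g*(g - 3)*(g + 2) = g^3 - g^2 - 6*g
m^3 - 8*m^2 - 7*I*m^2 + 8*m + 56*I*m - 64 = (m - 8)*(m - 8*I)*(m + I)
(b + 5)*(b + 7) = b^2 + 12*b + 35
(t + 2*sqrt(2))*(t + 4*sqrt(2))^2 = t^3 + 10*sqrt(2)*t^2 + 64*t + 64*sqrt(2)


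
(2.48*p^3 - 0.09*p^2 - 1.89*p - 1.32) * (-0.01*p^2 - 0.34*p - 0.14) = -0.0248*p^5 - 0.8423*p^4 - 0.2977*p^3 + 0.6684*p^2 + 0.7134*p + 0.1848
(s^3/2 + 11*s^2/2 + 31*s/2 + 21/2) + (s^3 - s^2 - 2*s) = 3*s^3/2 + 9*s^2/2 + 27*s/2 + 21/2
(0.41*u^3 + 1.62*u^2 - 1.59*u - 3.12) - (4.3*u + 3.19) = 0.41*u^3 + 1.62*u^2 - 5.89*u - 6.31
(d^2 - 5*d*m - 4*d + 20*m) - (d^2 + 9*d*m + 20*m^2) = -14*d*m - 4*d - 20*m^2 + 20*m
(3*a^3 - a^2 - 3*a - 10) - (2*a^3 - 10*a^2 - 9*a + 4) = a^3 + 9*a^2 + 6*a - 14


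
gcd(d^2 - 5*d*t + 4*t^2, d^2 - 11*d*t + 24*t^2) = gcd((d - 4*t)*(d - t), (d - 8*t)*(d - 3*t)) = 1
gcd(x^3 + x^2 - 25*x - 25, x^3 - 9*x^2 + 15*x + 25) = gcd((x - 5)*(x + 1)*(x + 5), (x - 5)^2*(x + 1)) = x^2 - 4*x - 5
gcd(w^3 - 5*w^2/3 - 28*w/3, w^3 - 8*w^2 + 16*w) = w^2 - 4*w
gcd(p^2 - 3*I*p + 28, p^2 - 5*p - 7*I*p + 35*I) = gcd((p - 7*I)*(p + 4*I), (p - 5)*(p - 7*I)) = p - 7*I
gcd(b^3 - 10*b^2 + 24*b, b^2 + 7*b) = b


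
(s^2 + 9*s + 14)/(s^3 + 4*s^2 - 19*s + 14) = (s + 2)/(s^2 - 3*s + 2)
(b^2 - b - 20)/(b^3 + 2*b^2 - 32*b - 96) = (b - 5)/(b^2 - 2*b - 24)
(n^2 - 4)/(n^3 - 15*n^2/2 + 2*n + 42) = 2*(n - 2)/(2*n^2 - 19*n + 42)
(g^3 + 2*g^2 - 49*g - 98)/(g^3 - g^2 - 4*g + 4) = (g^2 - 49)/(g^2 - 3*g + 2)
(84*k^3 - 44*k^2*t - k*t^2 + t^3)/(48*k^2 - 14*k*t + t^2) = (-14*k^2 + 5*k*t + t^2)/(-8*k + t)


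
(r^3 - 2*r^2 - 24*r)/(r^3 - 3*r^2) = (r^2 - 2*r - 24)/(r*(r - 3))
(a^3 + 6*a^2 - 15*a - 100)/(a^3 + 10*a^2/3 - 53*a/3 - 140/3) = 3*(a + 5)/(3*a + 7)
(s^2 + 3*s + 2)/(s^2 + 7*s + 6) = (s + 2)/(s + 6)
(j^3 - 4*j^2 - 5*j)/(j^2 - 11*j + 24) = j*(j^2 - 4*j - 5)/(j^2 - 11*j + 24)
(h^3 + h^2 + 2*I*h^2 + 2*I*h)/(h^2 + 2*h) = (h^2 + h + 2*I*h + 2*I)/(h + 2)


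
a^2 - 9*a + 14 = (a - 7)*(a - 2)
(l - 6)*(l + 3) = l^2 - 3*l - 18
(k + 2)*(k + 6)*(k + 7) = k^3 + 15*k^2 + 68*k + 84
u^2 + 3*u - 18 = (u - 3)*(u + 6)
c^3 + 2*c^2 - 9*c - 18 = (c - 3)*(c + 2)*(c + 3)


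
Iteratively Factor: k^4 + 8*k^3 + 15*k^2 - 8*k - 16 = (k + 4)*(k^3 + 4*k^2 - k - 4) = (k + 1)*(k + 4)*(k^2 + 3*k - 4) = (k - 1)*(k + 1)*(k + 4)*(k + 4)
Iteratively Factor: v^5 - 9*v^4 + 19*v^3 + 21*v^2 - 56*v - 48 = (v + 1)*(v^4 - 10*v^3 + 29*v^2 - 8*v - 48) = (v + 1)^2*(v^3 - 11*v^2 + 40*v - 48) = (v - 4)*(v + 1)^2*(v^2 - 7*v + 12) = (v - 4)^2*(v + 1)^2*(v - 3)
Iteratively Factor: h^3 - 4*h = (h - 2)*(h^2 + 2*h) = h*(h - 2)*(h + 2)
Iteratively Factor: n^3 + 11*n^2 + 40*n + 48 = (n + 3)*(n^2 + 8*n + 16) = (n + 3)*(n + 4)*(n + 4)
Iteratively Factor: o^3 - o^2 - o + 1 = (o + 1)*(o^2 - 2*o + 1) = (o - 1)*(o + 1)*(o - 1)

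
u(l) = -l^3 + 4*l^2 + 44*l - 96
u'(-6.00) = -112.00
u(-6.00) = 0.00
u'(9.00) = -127.00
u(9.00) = -105.00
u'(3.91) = 29.42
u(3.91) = 77.42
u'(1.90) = 48.37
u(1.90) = -4.82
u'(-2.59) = 3.16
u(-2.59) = -165.75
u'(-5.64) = -96.55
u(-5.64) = -37.52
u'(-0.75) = 36.31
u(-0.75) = -126.33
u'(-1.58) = 23.87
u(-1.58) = -151.59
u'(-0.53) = 38.92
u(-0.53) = -118.05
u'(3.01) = 40.90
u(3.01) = 45.41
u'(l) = -3*l^2 + 8*l + 44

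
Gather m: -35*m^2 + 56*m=-35*m^2 + 56*m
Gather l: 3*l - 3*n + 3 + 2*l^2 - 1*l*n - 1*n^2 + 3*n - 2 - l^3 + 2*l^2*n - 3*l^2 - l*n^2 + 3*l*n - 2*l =-l^3 + l^2*(2*n - 1) + l*(-n^2 + 2*n + 1) - n^2 + 1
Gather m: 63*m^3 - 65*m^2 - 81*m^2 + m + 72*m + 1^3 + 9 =63*m^3 - 146*m^2 + 73*m + 10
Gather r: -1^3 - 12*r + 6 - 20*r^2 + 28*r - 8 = -20*r^2 + 16*r - 3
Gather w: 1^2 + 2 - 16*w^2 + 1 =4 - 16*w^2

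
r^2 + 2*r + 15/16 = (r + 3/4)*(r + 5/4)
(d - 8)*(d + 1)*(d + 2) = d^3 - 5*d^2 - 22*d - 16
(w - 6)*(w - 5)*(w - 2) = w^3 - 13*w^2 + 52*w - 60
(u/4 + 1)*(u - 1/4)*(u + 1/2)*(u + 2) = u^4/4 + 25*u^3/16 + 75*u^2/32 + 5*u/16 - 1/4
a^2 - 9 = (a - 3)*(a + 3)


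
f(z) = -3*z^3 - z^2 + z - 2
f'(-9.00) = -710.00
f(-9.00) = 2095.00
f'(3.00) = -86.00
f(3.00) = -89.00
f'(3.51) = -116.90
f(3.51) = -140.54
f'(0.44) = -1.62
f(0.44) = -2.01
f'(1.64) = -26.49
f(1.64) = -16.28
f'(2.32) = -52.08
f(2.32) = -42.52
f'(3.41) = -110.47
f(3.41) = -129.17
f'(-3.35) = -93.30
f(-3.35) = 96.21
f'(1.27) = -16.06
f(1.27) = -8.49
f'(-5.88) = -298.41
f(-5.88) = 567.44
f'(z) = -9*z^2 - 2*z + 1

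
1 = 1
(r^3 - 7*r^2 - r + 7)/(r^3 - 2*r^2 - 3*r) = (r^2 - 8*r + 7)/(r*(r - 3))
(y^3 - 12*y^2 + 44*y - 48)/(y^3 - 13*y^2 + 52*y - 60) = (y - 4)/(y - 5)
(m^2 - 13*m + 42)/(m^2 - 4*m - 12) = (m - 7)/(m + 2)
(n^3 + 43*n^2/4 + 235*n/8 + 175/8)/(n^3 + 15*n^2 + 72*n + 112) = (8*n^2 + 30*n + 25)/(8*(n^2 + 8*n + 16))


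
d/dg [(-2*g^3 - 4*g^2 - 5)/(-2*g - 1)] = 2*(4*g^3 + 7*g^2 + 4*g - 5)/(4*g^2 + 4*g + 1)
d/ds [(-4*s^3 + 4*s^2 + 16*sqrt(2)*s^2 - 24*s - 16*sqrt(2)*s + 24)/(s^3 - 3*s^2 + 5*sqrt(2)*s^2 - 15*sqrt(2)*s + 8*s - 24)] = 4*(-9*sqrt(2)*s^4 + 2*s^4 - 4*s^3 + 38*sqrt(2)*s^3 - 36*s^2 + 35*sqrt(2)*s^2 - 252*sqrt(2)*s - 12*s + 96 + 186*sqrt(2))/(s^6 - 6*s^5 + 10*sqrt(2)*s^5 - 60*sqrt(2)*s^4 + 75*s^4 - 396*s^3 + 170*sqrt(2)*s^3 - 480*sqrt(2)*s^2 + 658*s^2 - 384*s + 720*sqrt(2)*s + 576)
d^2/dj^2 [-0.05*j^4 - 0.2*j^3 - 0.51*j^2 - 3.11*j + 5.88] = -0.6*j^2 - 1.2*j - 1.02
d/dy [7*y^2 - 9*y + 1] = 14*y - 9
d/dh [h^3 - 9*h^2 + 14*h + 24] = 3*h^2 - 18*h + 14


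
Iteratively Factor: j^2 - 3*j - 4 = (j - 4)*(j + 1)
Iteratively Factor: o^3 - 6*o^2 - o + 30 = (o - 5)*(o^2 - o - 6) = (o - 5)*(o - 3)*(o + 2)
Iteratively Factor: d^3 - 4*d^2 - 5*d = (d + 1)*(d^2 - 5*d) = (d - 5)*(d + 1)*(d)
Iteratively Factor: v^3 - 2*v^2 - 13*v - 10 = (v + 1)*(v^2 - 3*v - 10) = (v - 5)*(v + 1)*(v + 2)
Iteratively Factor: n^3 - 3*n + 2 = (n + 2)*(n^2 - 2*n + 1) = (n - 1)*(n + 2)*(n - 1)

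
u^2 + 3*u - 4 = (u - 1)*(u + 4)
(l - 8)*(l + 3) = l^2 - 5*l - 24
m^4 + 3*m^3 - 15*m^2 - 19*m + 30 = (m - 3)*(m - 1)*(m + 2)*(m + 5)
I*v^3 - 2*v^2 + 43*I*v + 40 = (v - 5*I)*(v + 8*I)*(I*v + 1)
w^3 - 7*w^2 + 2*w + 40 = (w - 5)*(w - 4)*(w + 2)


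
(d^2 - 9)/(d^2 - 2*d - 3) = (d + 3)/(d + 1)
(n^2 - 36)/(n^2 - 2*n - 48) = (n - 6)/(n - 8)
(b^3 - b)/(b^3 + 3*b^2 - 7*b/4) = 4*(b^2 - 1)/(4*b^2 + 12*b - 7)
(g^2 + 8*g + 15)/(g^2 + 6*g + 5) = (g + 3)/(g + 1)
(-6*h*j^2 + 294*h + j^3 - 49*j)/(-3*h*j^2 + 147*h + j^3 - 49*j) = (6*h - j)/(3*h - j)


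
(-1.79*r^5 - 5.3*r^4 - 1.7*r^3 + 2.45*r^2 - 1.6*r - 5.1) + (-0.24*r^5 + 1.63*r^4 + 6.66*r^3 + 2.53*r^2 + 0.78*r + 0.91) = -2.03*r^5 - 3.67*r^4 + 4.96*r^3 + 4.98*r^2 - 0.82*r - 4.19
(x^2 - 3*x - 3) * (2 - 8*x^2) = -8*x^4 + 24*x^3 + 26*x^2 - 6*x - 6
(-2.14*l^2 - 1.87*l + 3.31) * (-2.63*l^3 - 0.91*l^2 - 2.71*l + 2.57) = 5.6282*l^5 + 6.8655*l^4 - 1.2042*l^3 - 3.4442*l^2 - 13.776*l + 8.5067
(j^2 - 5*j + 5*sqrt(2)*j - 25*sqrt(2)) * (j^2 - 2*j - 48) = j^4 - 7*j^3 + 5*sqrt(2)*j^3 - 35*sqrt(2)*j^2 - 38*j^2 - 190*sqrt(2)*j + 240*j + 1200*sqrt(2)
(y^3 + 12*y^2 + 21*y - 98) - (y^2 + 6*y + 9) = y^3 + 11*y^2 + 15*y - 107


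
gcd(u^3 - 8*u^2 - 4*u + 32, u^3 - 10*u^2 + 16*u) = u^2 - 10*u + 16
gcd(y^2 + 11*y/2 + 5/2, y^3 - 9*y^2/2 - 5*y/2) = y + 1/2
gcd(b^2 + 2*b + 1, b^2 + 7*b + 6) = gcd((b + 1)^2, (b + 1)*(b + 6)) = b + 1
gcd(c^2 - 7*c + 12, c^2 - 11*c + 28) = c - 4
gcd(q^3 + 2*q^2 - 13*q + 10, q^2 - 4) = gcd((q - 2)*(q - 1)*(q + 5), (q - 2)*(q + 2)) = q - 2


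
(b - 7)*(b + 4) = b^2 - 3*b - 28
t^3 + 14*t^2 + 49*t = t*(t + 7)^2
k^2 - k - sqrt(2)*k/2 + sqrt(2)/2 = (k - 1)*(k - sqrt(2)/2)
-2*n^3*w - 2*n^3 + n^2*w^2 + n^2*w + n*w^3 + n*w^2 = (-n + w)*(2*n + w)*(n*w + n)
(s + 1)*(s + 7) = s^2 + 8*s + 7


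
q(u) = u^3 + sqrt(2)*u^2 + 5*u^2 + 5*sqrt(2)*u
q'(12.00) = 593.01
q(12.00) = 2736.50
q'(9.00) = 365.53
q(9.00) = 1312.19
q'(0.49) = 14.08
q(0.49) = 5.12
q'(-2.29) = -6.57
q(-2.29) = 5.44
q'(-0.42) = 2.21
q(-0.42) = -1.91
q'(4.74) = 135.28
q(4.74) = 284.13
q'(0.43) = 13.14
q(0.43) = 4.31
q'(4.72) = 134.46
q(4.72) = 281.43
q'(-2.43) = -6.39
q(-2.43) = 6.34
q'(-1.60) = -5.77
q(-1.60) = 1.01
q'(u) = 3*u^2 + 2*sqrt(2)*u + 10*u + 5*sqrt(2)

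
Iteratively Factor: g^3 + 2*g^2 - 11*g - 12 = (g + 1)*(g^2 + g - 12) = (g - 3)*(g + 1)*(g + 4)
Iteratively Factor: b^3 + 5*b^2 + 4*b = (b + 1)*(b^2 + 4*b) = b*(b + 1)*(b + 4)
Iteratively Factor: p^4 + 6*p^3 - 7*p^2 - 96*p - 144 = (p + 4)*(p^3 + 2*p^2 - 15*p - 36) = (p + 3)*(p + 4)*(p^2 - p - 12) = (p - 4)*(p + 3)*(p + 4)*(p + 3)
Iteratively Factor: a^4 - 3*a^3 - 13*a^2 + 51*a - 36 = (a + 4)*(a^3 - 7*a^2 + 15*a - 9) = (a - 3)*(a + 4)*(a^2 - 4*a + 3) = (a - 3)^2*(a + 4)*(a - 1)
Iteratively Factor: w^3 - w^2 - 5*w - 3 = (w - 3)*(w^2 + 2*w + 1) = (w - 3)*(w + 1)*(w + 1)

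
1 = 1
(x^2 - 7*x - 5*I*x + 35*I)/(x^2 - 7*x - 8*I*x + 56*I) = (x - 5*I)/(x - 8*I)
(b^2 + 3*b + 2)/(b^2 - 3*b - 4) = (b + 2)/(b - 4)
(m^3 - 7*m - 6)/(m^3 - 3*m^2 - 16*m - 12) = (m - 3)/(m - 6)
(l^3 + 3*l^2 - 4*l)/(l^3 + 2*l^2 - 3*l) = (l + 4)/(l + 3)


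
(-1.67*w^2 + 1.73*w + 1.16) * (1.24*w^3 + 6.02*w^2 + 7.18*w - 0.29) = -2.0708*w^5 - 7.9082*w^4 - 0.137600000000001*w^3 + 19.8889*w^2 + 7.8271*w - 0.3364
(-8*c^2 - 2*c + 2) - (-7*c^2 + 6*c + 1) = -c^2 - 8*c + 1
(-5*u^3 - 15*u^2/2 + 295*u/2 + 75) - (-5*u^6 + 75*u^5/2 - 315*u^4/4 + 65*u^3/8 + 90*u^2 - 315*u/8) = 5*u^6 - 75*u^5/2 + 315*u^4/4 - 105*u^3/8 - 195*u^2/2 + 1495*u/8 + 75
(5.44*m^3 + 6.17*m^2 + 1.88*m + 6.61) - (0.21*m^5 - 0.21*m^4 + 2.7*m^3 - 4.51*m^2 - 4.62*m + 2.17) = -0.21*m^5 + 0.21*m^4 + 2.74*m^3 + 10.68*m^2 + 6.5*m + 4.44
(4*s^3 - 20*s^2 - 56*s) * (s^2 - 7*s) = 4*s^5 - 48*s^4 + 84*s^3 + 392*s^2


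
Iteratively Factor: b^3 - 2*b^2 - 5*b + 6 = (b - 1)*(b^2 - b - 6) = (b - 3)*(b - 1)*(b + 2)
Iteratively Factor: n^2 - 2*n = (n)*(n - 2)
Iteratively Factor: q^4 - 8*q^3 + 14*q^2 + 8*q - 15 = (q - 1)*(q^3 - 7*q^2 + 7*q + 15) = (q - 1)*(q + 1)*(q^2 - 8*q + 15) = (q - 3)*(q - 1)*(q + 1)*(q - 5)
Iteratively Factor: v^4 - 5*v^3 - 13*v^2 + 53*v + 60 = (v - 4)*(v^3 - v^2 - 17*v - 15) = (v - 5)*(v - 4)*(v^2 + 4*v + 3) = (v - 5)*(v - 4)*(v + 1)*(v + 3)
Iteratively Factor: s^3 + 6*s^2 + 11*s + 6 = (s + 2)*(s^2 + 4*s + 3) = (s + 1)*(s + 2)*(s + 3)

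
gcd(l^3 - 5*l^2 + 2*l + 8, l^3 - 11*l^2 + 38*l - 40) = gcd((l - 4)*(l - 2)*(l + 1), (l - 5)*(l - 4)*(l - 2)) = l^2 - 6*l + 8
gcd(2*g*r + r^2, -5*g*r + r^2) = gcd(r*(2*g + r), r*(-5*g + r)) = r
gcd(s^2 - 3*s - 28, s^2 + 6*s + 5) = 1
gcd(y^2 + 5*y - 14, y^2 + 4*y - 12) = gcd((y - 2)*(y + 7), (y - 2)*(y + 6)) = y - 2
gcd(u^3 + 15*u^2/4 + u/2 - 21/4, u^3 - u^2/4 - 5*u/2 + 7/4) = u^2 + 3*u/4 - 7/4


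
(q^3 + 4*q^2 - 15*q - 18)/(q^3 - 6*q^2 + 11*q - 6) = (q^2 + 7*q + 6)/(q^2 - 3*q + 2)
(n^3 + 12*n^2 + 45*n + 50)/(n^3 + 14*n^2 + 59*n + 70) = (n + 5)/(n + 7)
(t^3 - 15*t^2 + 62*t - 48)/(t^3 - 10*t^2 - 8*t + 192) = (t - 1)/(t + 4)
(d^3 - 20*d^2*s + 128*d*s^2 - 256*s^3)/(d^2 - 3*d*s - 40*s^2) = (d^2 - 12*d*s + 32*s^2)/(d + 5*s)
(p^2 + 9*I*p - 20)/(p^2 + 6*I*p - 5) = (p + 4*I)/(p + I)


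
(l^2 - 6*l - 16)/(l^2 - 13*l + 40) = (l + 2)/(l - 5)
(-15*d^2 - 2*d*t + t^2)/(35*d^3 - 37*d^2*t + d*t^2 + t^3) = (3*d + t)/(-7*d^2 + 6*d*t + t^2)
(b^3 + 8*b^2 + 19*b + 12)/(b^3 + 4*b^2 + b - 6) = (b^2 + 5*b + 4)/(b^2 + b - 2)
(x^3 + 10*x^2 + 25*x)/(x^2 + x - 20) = x*(x + 5)/(x - 4)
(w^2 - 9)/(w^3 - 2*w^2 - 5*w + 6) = (w + 3)/(w^2 + w - 2)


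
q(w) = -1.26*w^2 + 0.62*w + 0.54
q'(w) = 0.62 - 2.52*w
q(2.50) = -5.78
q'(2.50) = -5.68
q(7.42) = -64.23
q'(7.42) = -18.08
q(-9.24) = -112.76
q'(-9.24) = 23.90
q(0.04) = 0.56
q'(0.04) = 0.52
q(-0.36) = 0.15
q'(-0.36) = 1.53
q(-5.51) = -41.13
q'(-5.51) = 14.51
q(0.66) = 0.40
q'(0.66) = -1.04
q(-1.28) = -2.32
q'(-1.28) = 3.85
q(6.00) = -41.10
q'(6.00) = -14.50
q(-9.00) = -107.10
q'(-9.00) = 23.30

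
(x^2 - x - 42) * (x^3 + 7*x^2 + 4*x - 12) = x^5 + 6*x^4 - 45*x^3 - 310*x^2 - 156*x + 504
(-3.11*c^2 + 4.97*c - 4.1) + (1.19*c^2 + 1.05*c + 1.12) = -1.92*c^2 + 6.02*c - 2.98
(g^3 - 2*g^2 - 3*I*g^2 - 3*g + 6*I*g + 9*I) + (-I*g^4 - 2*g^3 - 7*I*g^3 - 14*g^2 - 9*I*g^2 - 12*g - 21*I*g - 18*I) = -I*g^4 - g^3 - 7*I*g^3 - 16*g^2 - 12*I*g^2 - 15*g - 15*I*g - 9*I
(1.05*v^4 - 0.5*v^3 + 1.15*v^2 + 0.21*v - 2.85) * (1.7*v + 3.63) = 1.785*v^5 + 2.9615*v^4 + 0.14*v^3 + 4.5315*v^2 - 4.0827*v - 10.3455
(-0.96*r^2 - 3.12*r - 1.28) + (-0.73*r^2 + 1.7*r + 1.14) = -1.69*r^2 - 1.42*r - 0.14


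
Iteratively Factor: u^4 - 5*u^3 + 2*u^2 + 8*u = (u - 2)*(u^3 - 3*u^2 - 4*u) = u*(u - 2)*(u^2 - 3*u - 4) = u*(u - 2)*(u + 1)*(u - 4)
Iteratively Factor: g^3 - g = (g)*(g^2 - 1) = g*(g - 1)*(g + 1)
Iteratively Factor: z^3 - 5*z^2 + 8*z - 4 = (z - 2)*(z^2 - 3*z + 2) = (z - 2)^2*(z - 1)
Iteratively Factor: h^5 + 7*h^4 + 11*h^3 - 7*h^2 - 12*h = (h + 3)*(h^4 + 4*h^3 - h^2 - 4*h) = (h - 1)*(h + 3)*(h^3 + 5*h^2 + 4*h) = h*(h - 1)*(h + 3)*(h^2 + 5*h + 4) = h*(h - 1)*(h + 1)*(h + 3)*(h + 4)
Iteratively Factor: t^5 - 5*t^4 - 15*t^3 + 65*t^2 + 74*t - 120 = (t - 4)*(t^4 - t^3 - 19*t^2 - 11*t + 30) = (t - 5)*(t - 4)*(t^3 + 4*t^2 + t - 6) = (t - 5)*(t - 4)*(t + 3)*(t^2 + t - 2) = (t - 5)*(t - 4)*(t - 1)*(t + 3)*(t + 2)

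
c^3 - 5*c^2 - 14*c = c*(c - 7)*(c + 2)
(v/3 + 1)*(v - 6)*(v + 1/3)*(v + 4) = v^4/3 + 4*v^3/9 - 89*v^2/9 - 82*v/3 - 8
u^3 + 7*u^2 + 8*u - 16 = (u - 1)*(u + 4)^2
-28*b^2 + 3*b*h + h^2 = (-4*b + h)*(7*b + h)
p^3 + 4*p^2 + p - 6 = (p - 1)*(p + 2)*(p + 3)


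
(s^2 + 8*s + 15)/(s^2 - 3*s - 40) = (s + 3)/(s - 8)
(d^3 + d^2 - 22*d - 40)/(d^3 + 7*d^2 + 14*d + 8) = (d - 5)/(d + 1)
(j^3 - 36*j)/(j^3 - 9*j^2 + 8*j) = (j^2 - 36)/(j^2 - 9*j + 8)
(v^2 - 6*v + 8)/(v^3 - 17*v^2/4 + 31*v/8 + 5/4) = 8*(v - 4)/(8*v^2 - 18*v - 5)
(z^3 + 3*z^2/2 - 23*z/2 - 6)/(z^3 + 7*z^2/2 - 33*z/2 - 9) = (z + 4)/(z + 6)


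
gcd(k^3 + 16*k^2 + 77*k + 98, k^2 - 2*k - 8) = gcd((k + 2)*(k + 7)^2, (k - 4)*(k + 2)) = k + 2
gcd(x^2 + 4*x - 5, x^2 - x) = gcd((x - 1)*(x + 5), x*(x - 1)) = x - 1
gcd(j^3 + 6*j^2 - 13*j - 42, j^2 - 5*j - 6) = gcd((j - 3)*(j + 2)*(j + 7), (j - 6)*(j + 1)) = 1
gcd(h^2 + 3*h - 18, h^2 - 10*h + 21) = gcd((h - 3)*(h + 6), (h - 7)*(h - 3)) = h - 3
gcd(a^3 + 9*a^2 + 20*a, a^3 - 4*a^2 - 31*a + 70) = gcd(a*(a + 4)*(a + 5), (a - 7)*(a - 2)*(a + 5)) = a + 5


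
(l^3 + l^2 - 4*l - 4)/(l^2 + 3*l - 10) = (l^2 + 3*l + 2)/(l + 5)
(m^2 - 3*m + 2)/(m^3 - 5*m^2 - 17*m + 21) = (m - 2)/(m^2 - 4*m - 21)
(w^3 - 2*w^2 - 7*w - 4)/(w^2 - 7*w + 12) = (w^2 + 2*w + 1)/(w - 3)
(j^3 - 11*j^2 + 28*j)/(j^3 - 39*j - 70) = j*(j - 4)/(j^2 + 7*j + 10)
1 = 1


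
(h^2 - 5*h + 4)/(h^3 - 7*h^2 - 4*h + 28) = (h^2 - 5*h + 4)/(h^3 - 7*h^2 - 4*h + 28)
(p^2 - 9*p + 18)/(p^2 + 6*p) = (p^2 - 9*p + 18)/(p*(p + 6))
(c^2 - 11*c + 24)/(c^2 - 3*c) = (c - 8)/c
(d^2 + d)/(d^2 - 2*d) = (d + 1)/(d - 2)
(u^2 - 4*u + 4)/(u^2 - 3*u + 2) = (u - 2)/(u - 1)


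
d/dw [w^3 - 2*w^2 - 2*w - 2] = 3*w^2 - 4*w - 2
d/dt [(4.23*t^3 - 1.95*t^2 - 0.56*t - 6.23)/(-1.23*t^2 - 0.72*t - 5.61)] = (-5.2029*t^4 - 6.0912*t^3 - 70.4757*t^2 + 6.5532*t - 1.344)/(1.5129*t^4 + 1.7712*t^3 + 14.319*t^2 + 8.0784*t + 31.4721)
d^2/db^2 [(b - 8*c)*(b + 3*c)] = 2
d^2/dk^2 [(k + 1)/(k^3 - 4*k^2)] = 2*(3*k^3 - 6*k^2 - 16*k + 48)/(k^4*(k^3 - 12*k^2 + 48*k - 64))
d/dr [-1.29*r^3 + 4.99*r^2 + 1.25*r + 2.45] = -3.87*r^2 + 9.98*r + 1.25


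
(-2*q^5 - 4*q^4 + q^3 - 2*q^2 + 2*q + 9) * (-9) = 18*q^5 + 36*q^4 - 9*q^3 + 18*q^2 - 18*q - 81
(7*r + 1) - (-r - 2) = 8*r + 3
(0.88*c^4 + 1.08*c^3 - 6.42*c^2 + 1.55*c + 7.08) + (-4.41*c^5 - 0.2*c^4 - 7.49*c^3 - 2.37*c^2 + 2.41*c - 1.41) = -4.41*c^5 + 0.68*c^4 - 6.41*c^3 - 8.79*c^2 + 3.96*c + 5.67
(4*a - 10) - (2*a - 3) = 2*a - 7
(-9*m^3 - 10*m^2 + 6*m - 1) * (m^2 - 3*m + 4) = -9*m^5 + 17*m^4 - 59*m^2 + 27*m - 4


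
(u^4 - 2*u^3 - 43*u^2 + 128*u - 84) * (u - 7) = u^5 - 9*u^4 - 29*u^3 + 429*u^2 - 980*u + 588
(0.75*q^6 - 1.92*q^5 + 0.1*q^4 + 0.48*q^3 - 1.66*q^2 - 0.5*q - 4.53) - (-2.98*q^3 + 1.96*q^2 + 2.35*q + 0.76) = 0.75*q^6 - 1.92*q^5 + 0.1*q^4 + 3.46*q^3 - 3.62*q^2 - 2.85*q - 5.29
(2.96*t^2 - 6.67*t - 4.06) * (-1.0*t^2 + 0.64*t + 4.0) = -2.96*t^4 + 8.5644*t^3 + 11.6312*t^2 - 29.2784*t - 16.24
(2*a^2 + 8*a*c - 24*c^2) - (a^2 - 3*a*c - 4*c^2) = a^2 + 11*a*c - 20*c^2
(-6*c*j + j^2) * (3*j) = -18*c*j^2 + 3*j^3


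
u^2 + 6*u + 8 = (u + 2)*(u + 4)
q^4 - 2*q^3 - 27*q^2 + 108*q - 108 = (q - 3)^2*(q - 2)*(q + 6)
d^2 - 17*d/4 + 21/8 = (d - 7/2)*(d - 3/4)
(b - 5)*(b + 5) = b^2 - 25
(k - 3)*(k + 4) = k^2 + k - 12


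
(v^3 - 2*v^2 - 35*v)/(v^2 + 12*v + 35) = v*(v - 7)/(v + 7)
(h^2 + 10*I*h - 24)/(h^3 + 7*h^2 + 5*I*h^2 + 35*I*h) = (h^2 + 10*I*h - 24)/(h*(h^2 + h*(7 + 5*I) + 35*I))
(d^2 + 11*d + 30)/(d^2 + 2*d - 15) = (d + 6)/(d - 3)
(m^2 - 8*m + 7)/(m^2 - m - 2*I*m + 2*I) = (m - 7)/(m - 2*I)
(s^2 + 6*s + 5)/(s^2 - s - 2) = (s + 5)/(s - 2)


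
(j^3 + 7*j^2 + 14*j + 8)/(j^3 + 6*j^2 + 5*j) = (j^2 + 6*j + 8)/(j*(j + 5))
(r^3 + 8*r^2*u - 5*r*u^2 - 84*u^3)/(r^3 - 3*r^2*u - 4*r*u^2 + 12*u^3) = (r^2 + 11*r*u + 28*u^2)/(r^2 - 4*u^2)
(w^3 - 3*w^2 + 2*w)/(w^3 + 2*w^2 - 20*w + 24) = w*(w - 1)/(w^2 + 4*w - 12)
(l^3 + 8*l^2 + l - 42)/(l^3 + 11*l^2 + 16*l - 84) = (l + 3)/(l + 6)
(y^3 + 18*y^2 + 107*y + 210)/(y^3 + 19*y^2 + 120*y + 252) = (y + 5)/(y + 6)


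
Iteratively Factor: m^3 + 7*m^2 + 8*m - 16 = (m - 1)*(m^2 + 8*m + 16) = (m - 1)*(m + 4)*(m + 4)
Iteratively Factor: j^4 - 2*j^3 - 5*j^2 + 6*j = (j - 1)*(j^3 - j^2 - 6*j) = j*(j - 1)*(j^2 - j - 6) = j*(j - 1)*(j + 2)*(j - 3)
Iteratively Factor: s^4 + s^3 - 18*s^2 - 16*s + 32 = (s + 4)*(s^3 - 3*s^2 - 6*s + 8) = (s + 2)*(s + 4)*(s^2 - 5*s + 4) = (s - 4)*(s + 2)*(s + 4)*(s - 1)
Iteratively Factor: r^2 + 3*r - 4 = (r + 4)*(r - 1)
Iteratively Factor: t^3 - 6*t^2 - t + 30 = (t - 5)*(t^2 - t - 6) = (t - 5)*(t - 3)*(t + 2)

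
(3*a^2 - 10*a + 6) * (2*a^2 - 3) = 6*a^4 - 20*a^3 + 3*a^2 + 30*a - 18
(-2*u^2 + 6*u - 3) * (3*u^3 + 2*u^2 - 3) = -6*u^5 + 14*u^4 + 3*u^3 - 18*u + 9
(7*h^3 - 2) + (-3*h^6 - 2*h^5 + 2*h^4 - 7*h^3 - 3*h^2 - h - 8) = -3*h^6 - 2*h^5 + 2*h^4 - 3*h^2 - h - 10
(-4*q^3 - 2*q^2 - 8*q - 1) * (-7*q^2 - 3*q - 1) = 28*q^5 + 26*q^4 + 66*q^3 + 33*q^2 + 11*q + 1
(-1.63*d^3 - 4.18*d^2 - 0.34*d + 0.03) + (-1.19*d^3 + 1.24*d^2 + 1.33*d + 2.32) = -2.82*d^3 - 2.94*d^2 + 0.99*d + 2.35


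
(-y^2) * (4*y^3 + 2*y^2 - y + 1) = -4*y^5 - 2*y^4 + y^3 - y^2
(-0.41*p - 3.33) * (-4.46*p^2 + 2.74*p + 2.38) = 1.8286*p^3 + 13.7284*p^2 - 10.1*p - 7.9254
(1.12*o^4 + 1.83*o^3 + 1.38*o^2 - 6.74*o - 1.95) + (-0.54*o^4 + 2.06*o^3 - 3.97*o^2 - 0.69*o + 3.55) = 0.58*o^4 + 3.89*o^3 - 2.59*o^2 - 7.43*o + 1.6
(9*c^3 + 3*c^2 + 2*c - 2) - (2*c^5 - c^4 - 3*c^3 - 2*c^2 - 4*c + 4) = -2*c^5 + c^4 + 12*c^3 + 5*c^2 + 6*c - 6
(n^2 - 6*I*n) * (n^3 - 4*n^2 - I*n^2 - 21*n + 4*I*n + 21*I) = n^5 - 4*n^4 - 7*I*n^4 - 27*n^3 + 28*I*n^3 + 24*n^2 + 147*I*n^2 + 126*n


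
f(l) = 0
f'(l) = 0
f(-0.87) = 0.00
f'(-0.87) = 0.00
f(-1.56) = 0.00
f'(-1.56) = 0.00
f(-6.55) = 0.00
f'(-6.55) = 0.00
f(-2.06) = 0.00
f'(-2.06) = 0.00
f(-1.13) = 0.00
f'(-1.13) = 0.00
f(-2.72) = 0.00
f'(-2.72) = 0.00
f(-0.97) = 0.00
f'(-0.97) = 0.00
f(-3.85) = 0.00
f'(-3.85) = 0.00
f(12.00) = 0.00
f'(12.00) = 0.00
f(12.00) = 0.00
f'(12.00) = 0.00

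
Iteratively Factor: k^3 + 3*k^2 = (k + 3)*(k^2) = k*(k + 3)*(k)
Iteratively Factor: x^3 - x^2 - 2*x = (x - 2)*(x^2 + x) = (x - 2)*(x + 1)*(x)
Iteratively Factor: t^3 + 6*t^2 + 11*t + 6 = (t + 3)*(t^2 + 3*t + 2) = (t + 1)*(t + 3)*(t + 2)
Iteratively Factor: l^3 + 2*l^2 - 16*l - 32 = (l + 2)*(l^2 - 16) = (l + 2)*(l + 4)*(l - 4)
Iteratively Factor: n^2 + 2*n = (n + 2)*(n)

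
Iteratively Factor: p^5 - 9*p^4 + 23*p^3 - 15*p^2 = (p - 1)*(p^4 - 8*p^3 + 15*p^2) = p*(p - 1)*(p^3 - 8*p^2 + 15*p) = p^2*(p - 1)*(p^2 - 8*p + 15) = p^2*(p - 5)*(p - 1)*(p - 3)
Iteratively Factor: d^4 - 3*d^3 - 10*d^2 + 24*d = (d - 2)*(d^3 - d^2 - 12*d) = (d - 4)*(d - 2)*(d^2 + 3*d) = d*(d - 4)*(d - 2)*(d + 3)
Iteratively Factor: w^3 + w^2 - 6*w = (w - 2)*(w^2 + 3*w) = w*(w - 2)*(w + 3)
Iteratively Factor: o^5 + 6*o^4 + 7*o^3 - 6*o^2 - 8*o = (o + 1)*(o^4 + 5*o^3 + 2*o^2 - 8*o) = (o - 1)*(o + 1)*(o^3 + 6*o^2 + 8*o) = (o - 1)*(o + 1)*(o + 2)*(o^2 + 4*o) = o*(o - 1)*(o + 1)*(o + 2)*(o + 4)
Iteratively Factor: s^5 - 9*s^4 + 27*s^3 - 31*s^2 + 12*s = (s - 4)*(s^4 - 5*s^3 + 7*s^2 - 3*s) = (s - 4)*(s - 3)*(s^3 - 2*s^2 + s) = s*(s - 4)*(s - 3)*(s^2 - 2*s + 1) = s*(s - 4)*(s - 3)*(s - 1)*(s - 1)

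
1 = 1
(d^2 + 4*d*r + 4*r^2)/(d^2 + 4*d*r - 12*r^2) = (d^2 + 4*d*r + 4*r^2)/(d^2 + 4*d*r - 12*r^2)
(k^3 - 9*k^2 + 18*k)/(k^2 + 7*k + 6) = k*(k^2 - 9*k + 18)/(k^2 + 7*k + 6)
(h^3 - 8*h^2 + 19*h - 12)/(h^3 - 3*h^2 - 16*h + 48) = (h - 1)/(h + 4)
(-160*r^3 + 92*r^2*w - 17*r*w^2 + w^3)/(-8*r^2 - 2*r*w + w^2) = (40*r^2 - 13*r*w + w^2)/(2*r + w)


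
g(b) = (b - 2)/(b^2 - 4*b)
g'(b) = (4 - 2*b)*(b - 2)/(b^2 - 4*b)^2 + 1/(b^2 - 4*b)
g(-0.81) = -0.72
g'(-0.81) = -0.78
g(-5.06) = -0.15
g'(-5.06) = -0.03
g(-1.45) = -0.44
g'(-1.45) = -0.25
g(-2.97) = -0.24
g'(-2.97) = -0.07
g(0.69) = 0.57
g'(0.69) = -1.10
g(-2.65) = -0.26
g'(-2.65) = -0.08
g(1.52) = 0.13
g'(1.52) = -0.30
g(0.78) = 0.49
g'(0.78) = -0.87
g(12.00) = 0.10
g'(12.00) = -0.01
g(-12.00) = -0.07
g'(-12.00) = -0.00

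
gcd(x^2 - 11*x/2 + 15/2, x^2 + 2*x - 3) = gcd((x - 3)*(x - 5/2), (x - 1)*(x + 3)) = 1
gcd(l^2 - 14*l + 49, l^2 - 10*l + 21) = l - 7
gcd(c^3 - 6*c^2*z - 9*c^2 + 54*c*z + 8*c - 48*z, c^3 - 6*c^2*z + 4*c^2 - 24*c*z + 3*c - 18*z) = -c + 6*z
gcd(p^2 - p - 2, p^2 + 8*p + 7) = p + 1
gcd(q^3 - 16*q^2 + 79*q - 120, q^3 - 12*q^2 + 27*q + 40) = q^2 - 13*q + 40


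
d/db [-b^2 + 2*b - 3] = 2 - 2*b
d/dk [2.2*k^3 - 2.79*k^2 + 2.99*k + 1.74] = 6.6*k^2 - 5.58*k + 2.99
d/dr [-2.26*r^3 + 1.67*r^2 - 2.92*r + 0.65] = -6.78*r^2 + 3.34*r - 2.92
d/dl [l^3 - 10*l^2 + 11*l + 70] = 3*l^2 - 20*l + 11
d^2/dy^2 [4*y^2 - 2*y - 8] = 8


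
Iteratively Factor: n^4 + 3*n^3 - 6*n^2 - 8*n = (n - 2)*(n^3 + 5*n^2 + 4*n) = n*(n - 2)*(n^2 + 5*n + 4) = n*(n - 2)*(n + 1)*(n + 4)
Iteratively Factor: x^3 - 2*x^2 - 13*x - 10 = (x + 1)*(x^2 - 3*x - 10) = (x - 5)*(x + 1)*(x + 2)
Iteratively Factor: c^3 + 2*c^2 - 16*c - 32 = (c - 4)*(c^2 + 6*c + 8) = (c - 4)*(c + 4)*(c + 2)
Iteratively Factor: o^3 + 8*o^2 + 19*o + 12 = (o + 1)*(o^2 + 7*o + 12) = (o + 1)*(o + 3)*(o + 4)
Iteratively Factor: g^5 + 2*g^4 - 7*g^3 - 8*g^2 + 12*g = (g)*(g^4 + 2*g^3 - 7*g^2 - 8*g + 12) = g*(g + 3)*(g^3 - g^2 - 4*g + 4) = g*(g + 2)*(g + 3)*(g^2 - 3*g + 2) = g*(g - 2)*(g + 2)*(g + 3)*(g - 1)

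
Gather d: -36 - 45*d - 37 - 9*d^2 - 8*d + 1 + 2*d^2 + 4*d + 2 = -7*d^2 - 49*d - 70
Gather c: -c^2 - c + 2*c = -c^2 + c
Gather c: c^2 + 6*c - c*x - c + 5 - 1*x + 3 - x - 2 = c^2 + c*(5 - x) - 2*x + 6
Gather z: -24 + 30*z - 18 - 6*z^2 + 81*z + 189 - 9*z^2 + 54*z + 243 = -15*z^2 + 165*z + 390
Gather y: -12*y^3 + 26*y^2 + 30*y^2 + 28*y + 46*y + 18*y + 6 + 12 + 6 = -12*y^3 + 56*y^2 + 92*y + 24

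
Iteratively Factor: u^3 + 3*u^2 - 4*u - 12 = (u + 3)*(u^2 - 4) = (u + 2)*(u + 3)*(u - 2)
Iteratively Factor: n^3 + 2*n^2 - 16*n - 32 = (n - 4)*(n^2 + 6*n + 8) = (n - 4)*(n + 2)*(n + 4)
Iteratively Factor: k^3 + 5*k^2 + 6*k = (k)*(k^2 + 5*k + 6) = k*(k + 2)*(k + 3)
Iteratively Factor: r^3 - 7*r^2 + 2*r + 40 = (r + 2)*(r^2 - 9*r + 20) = (r - 4)*(r + 2)*(r - 5)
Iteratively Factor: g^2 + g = (g + 1)*(g)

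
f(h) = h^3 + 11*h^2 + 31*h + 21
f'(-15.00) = 376.00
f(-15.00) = -1344.00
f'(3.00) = 124.00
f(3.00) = 240.00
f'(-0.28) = 25.08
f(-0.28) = 13.16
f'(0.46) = 41.75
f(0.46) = 37.68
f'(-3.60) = -9.32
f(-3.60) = 5.30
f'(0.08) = 32.78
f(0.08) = 23.55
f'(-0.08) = 29.26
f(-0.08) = 18.59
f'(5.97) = 269.26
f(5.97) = 810.90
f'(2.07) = 89.39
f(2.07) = 141.17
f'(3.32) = 137.11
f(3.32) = 281.76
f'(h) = 3*h^2 + 22*h + 31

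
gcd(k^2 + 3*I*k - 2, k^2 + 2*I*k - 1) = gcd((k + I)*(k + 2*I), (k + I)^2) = k + I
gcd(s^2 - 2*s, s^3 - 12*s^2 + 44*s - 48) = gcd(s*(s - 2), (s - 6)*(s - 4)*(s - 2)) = s - 2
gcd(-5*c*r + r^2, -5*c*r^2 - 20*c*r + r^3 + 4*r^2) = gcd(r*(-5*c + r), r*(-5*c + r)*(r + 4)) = -5*c*r + r^2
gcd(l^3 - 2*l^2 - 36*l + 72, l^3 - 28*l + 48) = l^2 + 4*l - 12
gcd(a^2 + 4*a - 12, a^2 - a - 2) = a - 2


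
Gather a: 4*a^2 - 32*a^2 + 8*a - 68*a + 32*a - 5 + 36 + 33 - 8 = -28*a^2 - 28*a + 56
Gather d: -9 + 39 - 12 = 18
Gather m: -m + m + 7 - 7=0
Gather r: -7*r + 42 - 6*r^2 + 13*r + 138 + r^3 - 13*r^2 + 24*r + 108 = r^3 - 19*r^2 + 30*r + 288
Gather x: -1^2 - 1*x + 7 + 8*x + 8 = 7*x + 14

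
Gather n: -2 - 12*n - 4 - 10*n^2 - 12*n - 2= -10*n^2 - 24*n - 8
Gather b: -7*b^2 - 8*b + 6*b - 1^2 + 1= -7*b^2 - 2*b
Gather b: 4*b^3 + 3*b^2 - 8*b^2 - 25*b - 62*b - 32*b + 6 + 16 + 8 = 4*b^3 - 5*b^2 - 119*b + 30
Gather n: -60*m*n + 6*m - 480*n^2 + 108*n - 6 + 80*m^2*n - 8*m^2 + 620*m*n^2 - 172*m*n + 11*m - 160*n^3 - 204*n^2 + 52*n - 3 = -8*m^2 + 17*m - 160*n^3 + n^2*(620*m - 684) + n*(80*m^2 - 232*m + 160) - 9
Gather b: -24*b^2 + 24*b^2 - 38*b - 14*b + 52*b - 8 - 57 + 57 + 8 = 0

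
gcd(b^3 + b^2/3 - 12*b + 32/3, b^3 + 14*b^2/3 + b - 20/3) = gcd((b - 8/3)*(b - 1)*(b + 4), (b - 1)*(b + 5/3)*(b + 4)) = b^2 + 3*b - 4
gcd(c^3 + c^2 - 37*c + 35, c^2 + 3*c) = 1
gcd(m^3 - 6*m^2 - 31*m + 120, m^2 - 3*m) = m - 3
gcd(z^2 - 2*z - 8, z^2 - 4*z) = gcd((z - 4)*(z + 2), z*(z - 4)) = z - 4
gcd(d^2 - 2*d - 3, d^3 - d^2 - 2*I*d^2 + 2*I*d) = 1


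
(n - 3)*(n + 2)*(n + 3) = n^3 + 2*n^2 - 9*n - 18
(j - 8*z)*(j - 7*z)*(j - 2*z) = j^3 - 17*j^2*z + 86*j*z^2 - 112*z^3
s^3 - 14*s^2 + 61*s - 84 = (s - 7)*(s - 4)*(s - 3)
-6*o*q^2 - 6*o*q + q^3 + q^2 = q*(-6*o + q)*(q + 1)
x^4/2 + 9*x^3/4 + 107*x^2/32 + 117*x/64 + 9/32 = (x/2 + 1)*(x + 1/4)*(x + 3/4)*(x + 3/2)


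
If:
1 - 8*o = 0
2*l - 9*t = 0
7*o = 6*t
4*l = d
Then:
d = 21/8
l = 21/32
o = 1/8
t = 7/48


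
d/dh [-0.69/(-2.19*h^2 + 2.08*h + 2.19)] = (1.4352 - 3.0222*h)/(-2.19*h^2 + 2.08*h + 2.19)^2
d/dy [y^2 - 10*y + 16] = 2*y - 10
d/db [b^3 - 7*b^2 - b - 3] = 3*b^2 - 14*b - 1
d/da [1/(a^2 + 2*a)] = 2*(-a - 1)/(a^2*(a + 2)^2)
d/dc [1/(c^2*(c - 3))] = 3*(2 - c)/(c^3*(c^2 - 6*c + 9))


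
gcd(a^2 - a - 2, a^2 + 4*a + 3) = a + 1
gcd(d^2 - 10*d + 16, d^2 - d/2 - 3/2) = 1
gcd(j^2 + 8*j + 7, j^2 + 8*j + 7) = j^2 + 8*j + 7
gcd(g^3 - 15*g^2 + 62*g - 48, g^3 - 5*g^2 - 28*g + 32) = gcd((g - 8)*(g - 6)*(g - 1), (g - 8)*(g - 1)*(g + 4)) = g^2 - 9*g + 8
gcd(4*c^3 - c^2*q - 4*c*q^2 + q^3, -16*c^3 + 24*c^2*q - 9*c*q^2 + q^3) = 4*c^2 - 5*c*q + q^2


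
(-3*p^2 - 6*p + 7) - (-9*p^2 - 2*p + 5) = 6*p^2 - 4*p + 2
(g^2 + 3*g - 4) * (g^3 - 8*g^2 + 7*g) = g^5 - 5*g^4 - 21*g^3 + 53*g^2 - 28*g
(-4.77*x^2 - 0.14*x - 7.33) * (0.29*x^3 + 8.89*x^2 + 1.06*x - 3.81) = -1.3833*x^5 - 42.4459*x^4 - 8.4265*x^3 - 47.1384*x^2 - 7.2364*x + 27.9273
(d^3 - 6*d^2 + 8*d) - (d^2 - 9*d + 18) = d^3 - 7*d^2 + 17*d - 18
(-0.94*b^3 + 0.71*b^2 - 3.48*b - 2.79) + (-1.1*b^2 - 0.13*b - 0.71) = -0.94*b^3 - 0.39*b^2 - 3.61*b - 3.5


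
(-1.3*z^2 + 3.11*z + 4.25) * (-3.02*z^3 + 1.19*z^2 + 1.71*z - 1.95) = 3.926*z^5 - 10.9392*z^4 - 11.3571*z^3 + 12.9106*z^2 + 1.203*z - 8.2875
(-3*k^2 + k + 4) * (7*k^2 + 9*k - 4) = -21*k^4 - 20*k^3 + 49*k^2 + 32*k - 16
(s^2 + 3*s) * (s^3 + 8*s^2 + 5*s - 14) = s^5 + 11*s^4 + 29*s^3 + s^2 - 42*s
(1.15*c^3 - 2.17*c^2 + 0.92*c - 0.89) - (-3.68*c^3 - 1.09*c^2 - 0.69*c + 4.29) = 4.83*c^3 - 1.08*c^2 + 1.61*c - 5.18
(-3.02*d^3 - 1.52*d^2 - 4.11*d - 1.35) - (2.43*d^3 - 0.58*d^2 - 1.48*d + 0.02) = -5.45*d^3 - 0.94*d^2 - 2.63*d - 1.37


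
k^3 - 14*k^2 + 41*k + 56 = (k - 8)*(k - 7)*(k + 1)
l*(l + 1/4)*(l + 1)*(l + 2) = l^4 + 13*l^3/4 + 11*l^2/4 + l/2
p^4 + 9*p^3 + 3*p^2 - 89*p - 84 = (p - 3)*(p + 1)*(p + 4)*(p + 7)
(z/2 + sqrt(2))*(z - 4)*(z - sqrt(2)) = z^3/2 - 2*z^2 + sqrt(2)*z^2/2 - 2*sqrt(2)*z - 2*z + 8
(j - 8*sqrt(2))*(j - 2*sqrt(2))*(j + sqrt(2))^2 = j^4 - 8*sqrt(2)*j^3 - 6*j^2 + 44*sqrt(2)*j + 64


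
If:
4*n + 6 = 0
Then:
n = -3/2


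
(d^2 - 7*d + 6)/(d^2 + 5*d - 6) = (d - 6)/(d + 6)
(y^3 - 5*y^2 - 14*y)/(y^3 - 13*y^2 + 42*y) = (y + 2)/(y - 6)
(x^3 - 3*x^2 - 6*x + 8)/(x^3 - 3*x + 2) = (x - 4)/(x - 1)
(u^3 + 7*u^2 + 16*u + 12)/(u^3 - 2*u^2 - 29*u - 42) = (u + 2)/(u - 7)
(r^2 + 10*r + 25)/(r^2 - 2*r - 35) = (r + 5)/(r - 7)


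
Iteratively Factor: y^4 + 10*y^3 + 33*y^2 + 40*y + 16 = (y + 1)*(y^3 + 9*y^2 + 24*y + 16) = (y + 1)*(y + 4)*(y^2 + 5*y + 4) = (y + 1)*(y + 4)^2*(y + 1)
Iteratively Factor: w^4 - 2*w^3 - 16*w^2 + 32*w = (w - 4)*(w^3 + 2*w^2 - 8*w) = w*(w - 4)*(w^2 + 2*w - 8) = w*(w - 4)*(w - 2)*(w + 4)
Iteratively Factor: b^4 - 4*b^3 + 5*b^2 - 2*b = (b - 2)*(b^3 - 2*b^2 + b) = (b - 2)*(b - 1)*(b^2 - b) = (b - 2)*(b - 1)^2*(b)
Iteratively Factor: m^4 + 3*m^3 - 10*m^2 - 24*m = (m - 3)*(m^3 + 6*m^2 + 8*m) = m*(m - 3)*(m^2 + 6*m + 8) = m*(m - 3)*(m + 4)*(m + 2)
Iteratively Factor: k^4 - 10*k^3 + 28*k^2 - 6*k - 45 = (k + 1)*(k^3 - 11*k^2 + 39*k - 45) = (k - 5)*(k + 1)*(k^2 - 6*k + 9) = (k - 5)*(k - 3)*(k + 1)*(k - 3)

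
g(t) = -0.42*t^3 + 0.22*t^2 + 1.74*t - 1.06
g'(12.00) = -174.42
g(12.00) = -674.26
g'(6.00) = -40.98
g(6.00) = -73.42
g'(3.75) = -14.33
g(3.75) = -13.59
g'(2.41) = -4.52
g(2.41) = -1.47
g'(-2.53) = -7.44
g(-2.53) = 2.75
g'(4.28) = -19.46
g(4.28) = -22.51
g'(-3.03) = -11.16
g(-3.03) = 7.37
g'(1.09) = 0.72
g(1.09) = 0.55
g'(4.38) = -20.51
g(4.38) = -24.51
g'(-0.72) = 0.77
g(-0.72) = -2.04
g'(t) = -1.26*t^2 + 0.44*t + 1.74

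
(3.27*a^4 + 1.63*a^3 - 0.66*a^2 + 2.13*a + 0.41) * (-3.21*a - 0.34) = -10.4967*a^5 - 6.3441*a^4 + 1.5644*a^3 - 6.6129*a^2 - 2.0403*a - 0.1394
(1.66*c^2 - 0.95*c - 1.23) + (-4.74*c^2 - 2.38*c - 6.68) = -3.08*c^2 - 3.33*c - 7.91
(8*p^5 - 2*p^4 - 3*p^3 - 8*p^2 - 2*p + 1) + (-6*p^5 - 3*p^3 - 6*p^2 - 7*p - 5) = 2*p^5 - 2*p^4 - 6*p^3 - 14*p^2 - 9*p - 4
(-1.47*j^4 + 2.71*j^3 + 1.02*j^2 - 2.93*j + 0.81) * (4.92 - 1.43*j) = 2.1021*j^5 - 11.1077*j^4 + 11.8746*j^3 + 9.2083*j^2 - 15.5739*j + 3.9852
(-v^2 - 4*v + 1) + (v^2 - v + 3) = 4 - 5*v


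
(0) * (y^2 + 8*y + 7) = 0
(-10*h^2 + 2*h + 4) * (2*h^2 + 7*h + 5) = -20*h^4 - 66*h^3 - 28*h^2 + 38*h + 20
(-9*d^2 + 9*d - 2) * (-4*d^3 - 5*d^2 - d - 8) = 36*d^5 + 9*d^4 - 28*d^3 + 73*d^2 - 70*d + 16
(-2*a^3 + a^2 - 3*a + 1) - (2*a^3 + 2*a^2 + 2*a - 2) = -4*a^3 - a^2 - 5*a + 3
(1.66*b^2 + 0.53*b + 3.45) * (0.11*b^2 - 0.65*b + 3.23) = 0.1826*b^4 - 1.0207*b^3 + 5.3968*b^2 - 0.5306*b + 11.1435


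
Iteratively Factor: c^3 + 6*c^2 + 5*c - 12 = (c + 3)*(c^2 + 3*c - 4) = (c + 3)*(c + 4)*(c - 1)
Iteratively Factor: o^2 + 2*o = (o + 2)*(o)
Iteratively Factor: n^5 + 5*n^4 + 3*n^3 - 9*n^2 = (n - 1)*(n^4 + 6*n^3 + 9*n^2) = (n - 1)*(n + 3)*(n^3 + 3*n^2) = n*(n - 1)*(n + 3)*(n^2 + 3*n) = n*(n - 1)*(n + 3)^2*(n)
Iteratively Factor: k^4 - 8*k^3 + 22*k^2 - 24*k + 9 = (k - 1)*(k^3 - 7*k^2 + 15*k - 9) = (k - 3)*(k - 1)*(k^2 - 4*k + 3) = (k - 3)^2*(k - 1)*(k - 1)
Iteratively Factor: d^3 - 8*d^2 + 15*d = (d - 5)*(d^2 - 3*d) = d*(d - 5)*(d - 3)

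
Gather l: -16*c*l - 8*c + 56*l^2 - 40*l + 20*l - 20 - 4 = -8*c + 56*l^2 + l*(-16*c - 20) - 24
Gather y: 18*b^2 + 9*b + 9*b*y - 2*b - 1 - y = 18*b^2 + 7*b + y*(9*b - 1) - 1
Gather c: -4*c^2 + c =-4*c^2 + c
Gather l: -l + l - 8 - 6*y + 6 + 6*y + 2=0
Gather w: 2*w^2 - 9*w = 2*w^2 - 9*w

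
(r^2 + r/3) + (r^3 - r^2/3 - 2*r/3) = r^3 + 2*r^2/3 - r/3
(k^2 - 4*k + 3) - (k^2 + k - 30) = 33 - 5*k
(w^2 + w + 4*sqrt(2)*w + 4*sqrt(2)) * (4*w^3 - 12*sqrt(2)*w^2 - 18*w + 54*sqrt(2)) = 4*w^5 + 4*w^4 + 4*sqrt(2)*w^4 - 114*w^3 + 4*sqrt(2)*w^3 - 114*w^2 - 18*sqrt(2)*w^2 - 18*sqrt(2)*w + 432*w + 432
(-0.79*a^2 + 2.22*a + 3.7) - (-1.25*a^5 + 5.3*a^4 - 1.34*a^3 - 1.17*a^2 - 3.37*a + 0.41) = 1.25*a^5 - 5.3*a^4 + 1.34*a^3 + 0.38*a^2 + 5.59*a + 3.29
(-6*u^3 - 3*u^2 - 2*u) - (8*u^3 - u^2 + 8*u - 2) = -14*u^3 - 2*u^2 - 10*u + 2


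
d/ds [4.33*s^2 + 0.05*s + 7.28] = 8.66*s + 0.05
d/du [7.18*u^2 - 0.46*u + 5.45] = 14.36*u - 0.46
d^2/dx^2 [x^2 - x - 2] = 2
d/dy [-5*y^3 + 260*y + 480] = 260 - 15*y^2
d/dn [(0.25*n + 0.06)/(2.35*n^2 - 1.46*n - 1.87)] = (0.5875*n^2 - 0.365*n - (0.25*n + 0.06)*(4.7*n - 1.46) - 0.4675)/(-2.35*n^2 + 1.46*n + 1.87)^2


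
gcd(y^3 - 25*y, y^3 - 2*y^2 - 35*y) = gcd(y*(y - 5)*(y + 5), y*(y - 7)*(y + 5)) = y^2 + 5*y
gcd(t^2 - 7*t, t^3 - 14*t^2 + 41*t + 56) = t - 7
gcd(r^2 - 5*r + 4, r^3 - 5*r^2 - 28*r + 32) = r - 1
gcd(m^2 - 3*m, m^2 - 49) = 1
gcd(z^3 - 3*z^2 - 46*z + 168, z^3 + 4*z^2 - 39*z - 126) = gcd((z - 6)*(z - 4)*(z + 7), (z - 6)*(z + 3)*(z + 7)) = z^2 + z - 42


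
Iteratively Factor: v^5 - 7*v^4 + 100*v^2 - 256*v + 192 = (v - 2)*(v^4 - 5*v^3 - 10*v^2 + 80*v - 96) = (v - 3)*(v - 2)*(v^3 - 2*v^2 - 16*v + 32) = (v - 3)*(v - 2)^2*(v^2 - 16) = (v - 3)*(v - 2)^2*(v + 4)*(v - 4)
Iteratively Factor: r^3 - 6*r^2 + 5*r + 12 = (r - 3)*(r^2 - 3*r - 4) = (r - 3)*(r + 1)*(r - 4)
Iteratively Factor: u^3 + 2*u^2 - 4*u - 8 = (u + 2)*(u^2 - 4) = (u + 2)^2*(u - 2)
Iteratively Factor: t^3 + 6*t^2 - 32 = (t + 4)*(t^2 + 2*t - 8) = (t - 2)*(t + 4)*(t + 4)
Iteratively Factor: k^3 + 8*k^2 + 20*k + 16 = (k + 4)*(k^2 + 4*k + 4) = (k + 2)*(k + 4)*(k + 2)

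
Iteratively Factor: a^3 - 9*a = (a + 3)*(a^2 - 3*a) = (a - 3)*(a + 3)*(a)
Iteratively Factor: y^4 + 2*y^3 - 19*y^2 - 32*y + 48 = (y - 4)*(y^3 + 6*y^2 + 5*y - 12) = (y - 4)*(y - 1)*(y^2 + 7*y + 12) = (y - 4)*(y - 1)*(y + 4)*(y + 3)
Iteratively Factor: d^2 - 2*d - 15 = (d - 5)*(d + 3)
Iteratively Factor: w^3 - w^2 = (w)*(w^2 - w) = w*(w - 1)*(w)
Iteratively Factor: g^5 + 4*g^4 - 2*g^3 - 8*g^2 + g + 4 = (g + 1)*(g^4 + 3*g^3 - 5*g^2 - 3*g + 4) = (g + 1)*(g + 4)*(g^3 - g^2 - g + 1) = (g - 1)*(g + 1)*(g + 4)*(g^2 - 1) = (g - 1)*(g + 1)^2*(g + 4)*(g - 1)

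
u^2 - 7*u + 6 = (u - 6)*(u - 1)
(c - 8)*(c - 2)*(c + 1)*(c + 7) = c^4 - 2*c^3 - 57*c^2 + 58*c + 112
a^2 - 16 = (a - 4)*(a + 4)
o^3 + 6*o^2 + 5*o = o*(o + 1)*(o + 5)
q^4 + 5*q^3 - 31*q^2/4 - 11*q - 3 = (q - 2)*(q + 1/2)^2*(q + 6)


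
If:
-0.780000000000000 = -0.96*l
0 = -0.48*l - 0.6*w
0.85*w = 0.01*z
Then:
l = 0.81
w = -0.65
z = -55.25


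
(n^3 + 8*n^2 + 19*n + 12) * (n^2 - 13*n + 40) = n^5 - 5*n^4 - 45*n^3 + 85*n^2 + 604*n + 480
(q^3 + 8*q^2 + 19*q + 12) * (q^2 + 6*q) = q^5 + 14*q^4 + 67*q^3 + 126*q^2 + 72*q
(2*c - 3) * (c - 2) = 2*c^2 - 7*c + 6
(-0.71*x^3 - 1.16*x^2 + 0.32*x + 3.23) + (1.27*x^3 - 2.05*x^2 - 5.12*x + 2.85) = 0.56*x^3 - 3.21*x^2 - 4.8*x + 6.08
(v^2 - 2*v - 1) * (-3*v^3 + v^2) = -3*v^5 + 7*v^4 + v^3 - v^2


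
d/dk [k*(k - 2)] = 2*k - 2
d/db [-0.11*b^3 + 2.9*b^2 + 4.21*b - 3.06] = -0.33*b^2 + 5.8*b + 4.21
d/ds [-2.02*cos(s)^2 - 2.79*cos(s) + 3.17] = (4.04*cos(s) + 2.79)*sin(s)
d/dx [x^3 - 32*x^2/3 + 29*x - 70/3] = 3*x^2 - 64*x/3 + 29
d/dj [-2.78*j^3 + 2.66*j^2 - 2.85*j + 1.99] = -8.34*j^2 + 5.32*j - 2.85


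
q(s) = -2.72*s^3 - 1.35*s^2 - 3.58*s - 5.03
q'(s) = -8.16*s^2 - 2.7*s - 3.58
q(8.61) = -1872.05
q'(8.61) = -631.74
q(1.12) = -14.55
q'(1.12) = -16.84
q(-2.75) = 51.17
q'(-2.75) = -57.86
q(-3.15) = 77.87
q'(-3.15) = -76.04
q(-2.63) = 44.53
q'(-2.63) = -52.92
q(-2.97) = 64.95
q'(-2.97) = -67.54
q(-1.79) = 12.65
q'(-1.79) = -24.89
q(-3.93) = 153.29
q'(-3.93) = -119.00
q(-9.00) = 1900.72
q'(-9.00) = -640.24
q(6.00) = -662.63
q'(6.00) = -313.54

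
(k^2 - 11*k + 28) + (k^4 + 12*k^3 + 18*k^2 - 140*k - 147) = k^4 + 12*k^3 + 19*k^2 - 151*k - 119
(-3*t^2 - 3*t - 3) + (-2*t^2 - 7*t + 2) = -5*t^2 - 10*t - 1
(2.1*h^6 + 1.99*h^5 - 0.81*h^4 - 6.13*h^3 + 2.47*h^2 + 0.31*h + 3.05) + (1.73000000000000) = 2.1*h^6 + 1.99*h^5 - 0.81*h^4 - 6.13*h^3 + 2.47*h^2 + 0.31*h + 4.78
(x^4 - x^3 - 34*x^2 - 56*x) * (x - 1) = x^5 - 2*x^4 - 33*x^3 - 22*x^2 + 56*x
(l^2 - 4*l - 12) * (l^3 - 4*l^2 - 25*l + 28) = l^5 - 8*l^4 - 21*l^3 + 176*l^2 + 188*l - 336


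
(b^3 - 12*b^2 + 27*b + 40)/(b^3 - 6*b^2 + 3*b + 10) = (b - 8)/(b - 2)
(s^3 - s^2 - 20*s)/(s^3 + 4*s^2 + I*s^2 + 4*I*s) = (s - 5)/(s + I)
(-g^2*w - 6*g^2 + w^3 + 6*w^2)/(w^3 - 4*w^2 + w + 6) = (-g^2*w - 6*g^2 + w^3 + 6*w^2)/(w^3 - 4*w^2 + w + 6)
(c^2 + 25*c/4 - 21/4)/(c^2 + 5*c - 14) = (c - 3/4)/(c - 2)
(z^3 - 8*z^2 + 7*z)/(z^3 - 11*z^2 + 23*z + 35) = z*(z - 1)/(z^2 - 4*z - 5)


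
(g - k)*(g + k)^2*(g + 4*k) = g^4 + 5*g^3*k + 3*g^2*k^2 - 5*g*k^3 - 4*k^4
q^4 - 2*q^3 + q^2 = q^2*(q - 1)^2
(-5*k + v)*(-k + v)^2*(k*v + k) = -5*k^4*v - 5*k^4 + 11*k^3*v^2 + 11*k^3*v - 7*k^2*v^3 - 7*k^2*v^2 + k*v^4 + k*v^3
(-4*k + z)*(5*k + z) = -20*k^2 + k*z + z^2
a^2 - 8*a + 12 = (a - 6)*(a - 2)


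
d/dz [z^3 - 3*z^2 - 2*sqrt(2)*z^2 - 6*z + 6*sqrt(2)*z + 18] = 3*z^2 - 6*z - 4*sqrt(2)*z - 6 + 6*sqrt(2)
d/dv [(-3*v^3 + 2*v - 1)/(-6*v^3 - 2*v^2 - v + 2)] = (6*v^4 + 30*v^3 - 32*v^2 - 4*v + 3)/(36*v^6 + 24*v^5 + 16*v^4 - 20*v^3 - 7*v^2 - 4*v + 4)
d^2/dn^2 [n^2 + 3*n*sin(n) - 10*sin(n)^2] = -3*n*sin(n) + 40*sin(n)^2 + 6*cos(n) - 18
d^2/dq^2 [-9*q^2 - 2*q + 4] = -18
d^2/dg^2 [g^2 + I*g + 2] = 2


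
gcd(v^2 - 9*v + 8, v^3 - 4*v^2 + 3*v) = v - 1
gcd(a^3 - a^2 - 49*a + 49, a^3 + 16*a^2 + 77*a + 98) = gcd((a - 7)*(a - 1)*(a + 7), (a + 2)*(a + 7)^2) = a + 7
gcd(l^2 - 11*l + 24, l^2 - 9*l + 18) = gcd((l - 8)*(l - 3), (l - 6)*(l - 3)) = l - 3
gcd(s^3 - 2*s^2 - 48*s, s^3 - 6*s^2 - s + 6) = 1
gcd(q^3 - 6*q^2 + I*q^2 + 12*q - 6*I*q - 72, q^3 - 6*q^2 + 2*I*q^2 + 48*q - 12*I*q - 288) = q - 6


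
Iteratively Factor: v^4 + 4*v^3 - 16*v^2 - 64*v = (v + 4)*(v^3 - 16*v) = (v + 4)^2*(v^2 - 4*v) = v*(v + 4)^2*(v - 4)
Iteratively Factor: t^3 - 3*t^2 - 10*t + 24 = (t - 2)*(t^2 - t - 12) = (t - 4)*(t - 2)*(t + 3)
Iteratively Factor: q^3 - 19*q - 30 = (q - 5)*(q^2 + 5*q + 6) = (q - 5)*(q + 2)*(q + 3)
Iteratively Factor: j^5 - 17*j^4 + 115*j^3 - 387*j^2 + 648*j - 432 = (j - 3)*(j^4 - 14*j^3 + 73*j^2 - 168*j + 144) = (j - 3)^2*(j^3 - 11*j^2 + 40*j - 48) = (j - 3)^3*(j^2 - 8*j + 16) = (j - 4)*(j - 3)^3*(j - 4)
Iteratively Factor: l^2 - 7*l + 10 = (l - 5)*(l - 2)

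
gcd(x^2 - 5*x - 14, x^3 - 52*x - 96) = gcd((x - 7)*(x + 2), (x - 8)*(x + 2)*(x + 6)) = x + 2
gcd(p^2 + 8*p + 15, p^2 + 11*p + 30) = p + 5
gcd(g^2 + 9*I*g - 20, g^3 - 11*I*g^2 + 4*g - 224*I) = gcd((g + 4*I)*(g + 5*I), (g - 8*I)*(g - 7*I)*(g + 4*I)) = g + 4*I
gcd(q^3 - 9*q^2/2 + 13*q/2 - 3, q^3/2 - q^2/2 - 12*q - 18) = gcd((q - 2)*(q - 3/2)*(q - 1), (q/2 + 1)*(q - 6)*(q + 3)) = 1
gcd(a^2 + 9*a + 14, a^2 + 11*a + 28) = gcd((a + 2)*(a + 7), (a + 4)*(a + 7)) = a + 7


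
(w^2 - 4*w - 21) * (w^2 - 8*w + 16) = w^4 - 12*w^3 + 27*w^2 + 104*w - 336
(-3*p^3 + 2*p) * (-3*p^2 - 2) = 9*p^5 - 4*p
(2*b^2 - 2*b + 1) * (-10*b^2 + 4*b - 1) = -20*b^4 + 28*b^3 - 20*b^2 + 6*b - 1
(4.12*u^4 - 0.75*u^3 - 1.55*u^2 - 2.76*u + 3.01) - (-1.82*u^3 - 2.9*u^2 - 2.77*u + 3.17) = 4.12*u^4 + 1.07*u^3 + 1.35*u^2 + 0.0100000000000002*u - 0.16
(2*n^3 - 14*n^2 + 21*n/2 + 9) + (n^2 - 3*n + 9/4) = 2*n^3 - 13*n^2 + 15*n/2 + 45/4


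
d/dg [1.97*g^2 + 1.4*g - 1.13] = 3.94*g + 1.4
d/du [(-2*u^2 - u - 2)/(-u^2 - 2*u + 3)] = (3*u^2 - 16*u - 7)/(u^4 + 4*u^3 - 2*u^2 - 12*u + 9)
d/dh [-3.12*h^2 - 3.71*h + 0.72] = -6.24*h - 3.71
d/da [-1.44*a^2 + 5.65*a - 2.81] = 5.65 - 2.88*a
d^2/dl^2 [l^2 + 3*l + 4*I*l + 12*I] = 2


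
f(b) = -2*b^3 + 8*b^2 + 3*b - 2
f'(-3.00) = -99.00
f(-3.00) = 115.00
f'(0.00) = 3.00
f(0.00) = -2.00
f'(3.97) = -28.05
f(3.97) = 10.86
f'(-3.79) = -143.82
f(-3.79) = 210.42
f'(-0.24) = -1.19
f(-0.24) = -2.23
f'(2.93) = -1.63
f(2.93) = 25.16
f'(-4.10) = -163.46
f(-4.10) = 258.02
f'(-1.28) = -27.31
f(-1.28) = 11.46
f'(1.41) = 13.63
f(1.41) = 12.53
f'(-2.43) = -71.31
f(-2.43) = 66.65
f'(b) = -6*b^2 + 16*b + 3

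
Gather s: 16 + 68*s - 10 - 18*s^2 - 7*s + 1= -18*s^2 + 61*s + 7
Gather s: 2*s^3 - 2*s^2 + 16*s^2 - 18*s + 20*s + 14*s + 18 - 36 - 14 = 2*s^3 + 14*s^2 + 16*s - 32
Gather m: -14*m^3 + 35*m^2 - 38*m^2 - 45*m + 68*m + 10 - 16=-14*m^3 - 3*m^2 + 23*m - 6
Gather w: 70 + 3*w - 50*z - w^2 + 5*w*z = -w^2 + w*(5*z + 3) - 50*z + 70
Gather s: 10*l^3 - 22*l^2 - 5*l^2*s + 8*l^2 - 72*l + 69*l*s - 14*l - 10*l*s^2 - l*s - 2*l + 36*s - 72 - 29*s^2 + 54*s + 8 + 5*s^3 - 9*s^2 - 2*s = 10*l^3 - 14*l^2 - 88*l + 5*s^3 + s^2*(-10*l - 38) + s*(-5*l^2 + 68*l + 88) - 64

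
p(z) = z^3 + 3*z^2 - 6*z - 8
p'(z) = 3*z^2 + 6*z - 6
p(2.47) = 10.55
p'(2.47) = 27.12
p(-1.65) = 5.58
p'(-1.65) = -7.73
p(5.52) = 218.49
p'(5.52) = 118.53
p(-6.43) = -111.23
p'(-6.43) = 79.45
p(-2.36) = 9.72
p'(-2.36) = -3.45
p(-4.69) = -17.03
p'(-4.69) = 31.85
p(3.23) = 37.62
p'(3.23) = 44.68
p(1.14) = -9.46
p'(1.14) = 4.74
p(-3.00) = 10.00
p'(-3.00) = 3.00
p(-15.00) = -2618.00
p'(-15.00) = 579.00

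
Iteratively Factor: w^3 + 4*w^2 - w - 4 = (w + 4)*(w^2 - 1) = (w + 1)*(w + 4)*(w - 1)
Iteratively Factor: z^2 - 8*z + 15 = (z - 3)*(z - 5)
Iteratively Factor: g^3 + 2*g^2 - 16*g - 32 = (g - 4)*(g^2 + 6*g + 8) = (g - 4)*(g + 4)*(g + 2)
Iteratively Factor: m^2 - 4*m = (m - 4)*(m)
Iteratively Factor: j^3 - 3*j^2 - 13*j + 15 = (j + 3)*(j^2 - 6*j + 5) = (j - 1)*(j + 3)*(j - 5)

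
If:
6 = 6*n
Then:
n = 1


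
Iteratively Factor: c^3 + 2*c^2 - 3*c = (c)*(c^2 + 2*c - 3) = c*(c - 1)*(c + 3)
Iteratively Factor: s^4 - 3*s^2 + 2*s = (s + 2)*(s^3 - 2*s^2 + s) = s*(s + 2)*(s^2 - 2*s + 1) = s*(s - 1)*(s + 2)*(s - 1)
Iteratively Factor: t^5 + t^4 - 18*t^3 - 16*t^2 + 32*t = (t - 1)*(t^4 + 2*t^3 - 16*t^2 - 32*t) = (t - 1)*(t + 2)*(t^3 - 16*t) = t*(t - 1)*(t + 2)*(t^2 - 16) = t*(t - 1)*(t + 2)*(t + 4)*(t - 4)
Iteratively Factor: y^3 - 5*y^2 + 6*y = (y - 2)*(y^2 - 3*y) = (y - 3)*(y - 2)*(y)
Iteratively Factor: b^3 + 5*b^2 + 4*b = (b)*(b^2 + 5*b + 4) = b*(b + 4)*(b + 1)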